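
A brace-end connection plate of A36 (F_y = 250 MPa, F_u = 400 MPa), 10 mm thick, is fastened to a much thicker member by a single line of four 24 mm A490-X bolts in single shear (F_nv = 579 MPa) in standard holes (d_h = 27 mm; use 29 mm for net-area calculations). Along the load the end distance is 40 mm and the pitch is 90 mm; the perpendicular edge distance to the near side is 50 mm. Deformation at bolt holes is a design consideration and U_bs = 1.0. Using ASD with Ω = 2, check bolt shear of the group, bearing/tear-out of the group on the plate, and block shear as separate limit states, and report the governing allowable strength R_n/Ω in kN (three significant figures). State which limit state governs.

304 kN (block shear governs)

Bolt shear: A_b = π·24²/4 = 452.4 mm²; R_n = 579 × 452.4 × 4 × 1 / 1000 = 1048 kN → 1048 / 2 = 524 kN.
Bearing: edge l_c = 26.5, r_n = 127.2 kN; interior l_c = 63, r_n = 230.4 kN; R_n = 127.2 + 3·230.4 = 818.4 kN → 409 kN.
Block shear: A_gv = 3100, A_nv = 2085, A_nt = 355 mm²; R_n = min(0.6F_uA_nv, 0.6F_yA_gv) + U_bs·F_u·A_nt = 607 kN → 304 kN.
Block shear governs: 304 kN.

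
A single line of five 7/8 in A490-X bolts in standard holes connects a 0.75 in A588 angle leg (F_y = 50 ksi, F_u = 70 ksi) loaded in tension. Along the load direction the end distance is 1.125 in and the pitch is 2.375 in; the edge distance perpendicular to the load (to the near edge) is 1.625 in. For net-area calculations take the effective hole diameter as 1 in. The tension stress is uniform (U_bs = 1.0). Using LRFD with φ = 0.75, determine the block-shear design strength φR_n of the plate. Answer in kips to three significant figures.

189 kips

Shear plane L_v = 1.125 + 4·2.375 = 10.62 in; A_gv = 10.62 × 0.75 = 7.969 in².
A_nv = (10.62 − 4.5·1) × 0.75 = 4.594 in².
A_nt = (1.625 − 0.5·1) × 0.75 = 0.8438 in².
0.6 F_u A_nv = 192.9 kips; 0.6 F_y A_gv = 239.1 kips → shear rupture governs the shear term.
R_n = 192.9 + 1.0 × 70 × 0.8438 = 252 kips.
Design strength φR_n = 0.75 × 252 = 189 kips.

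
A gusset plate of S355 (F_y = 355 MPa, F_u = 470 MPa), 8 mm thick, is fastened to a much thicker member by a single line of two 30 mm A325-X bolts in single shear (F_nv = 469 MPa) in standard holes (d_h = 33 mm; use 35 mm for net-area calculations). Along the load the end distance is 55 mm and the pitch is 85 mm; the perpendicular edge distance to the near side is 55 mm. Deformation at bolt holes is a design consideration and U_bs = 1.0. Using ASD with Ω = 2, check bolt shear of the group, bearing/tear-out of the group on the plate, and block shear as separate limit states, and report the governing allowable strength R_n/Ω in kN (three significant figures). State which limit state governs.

Bolt shear: A_b = π·30²/4 = 706.9 mm²; R_n = 469 × 706.9 × 2 × 1 / 1000 = 663 kN → 663 / 2 = 332 kN.
Bearing: edge l_c = 38.5, r_n = 173.7 kN; interior l_c = 52, r_n = 234.6 kN; R_n = 173.7 + 1·234.6 = 408.3 kN → 204 kN.
Block shear: A_gv = 1120, A_nv = 700, A_nt = 300 mm²; R_n = min(0.6F_uA_nv, 0.6F_yA_gv) + U_bs·F_u·A_nt = 338.4 kN → 169 kN.
Block shear governs: 169 kN.

169 kN (block shear governs)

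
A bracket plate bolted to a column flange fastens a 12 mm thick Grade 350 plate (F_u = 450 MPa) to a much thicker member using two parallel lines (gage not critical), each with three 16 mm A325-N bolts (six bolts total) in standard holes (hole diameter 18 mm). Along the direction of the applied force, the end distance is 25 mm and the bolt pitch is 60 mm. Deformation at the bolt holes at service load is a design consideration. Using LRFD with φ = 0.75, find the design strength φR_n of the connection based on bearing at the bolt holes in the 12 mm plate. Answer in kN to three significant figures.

778 kN

Per bolt r_n = 1.2 l_c t F_u ≤ 2.4 d t F_u; upper limit = 2.4 × 16 × 12 × 450 / 1000 = 207.4 kN.
Edge bolt: l_c = 25 − 18/2 = 16 mm → 1.2 × 16 × 12 × 450 / 1000 = 103.7 → r_n = 103.7 kN.
Interior bolts: l_c = 60 − 18 = 42 mm → 1.2 × 42 × 12 × 450 / 1000 = 272.2 → r_n = 207.4 kN.
R_n = 2 × 103.7 + 4 × 207.4 = 1037 kN.
Design strength φR_n = 0.75 × 1037 = 778 kN.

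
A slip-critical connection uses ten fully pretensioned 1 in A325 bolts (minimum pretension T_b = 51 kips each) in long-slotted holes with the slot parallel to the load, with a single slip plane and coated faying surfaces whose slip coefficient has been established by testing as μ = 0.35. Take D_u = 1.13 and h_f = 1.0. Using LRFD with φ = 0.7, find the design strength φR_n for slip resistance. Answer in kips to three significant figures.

141 kips

R_n = μ · D_u · h_f · T_b · n_s · n_b = 0.35 × 1.13 × 1.0 × 51 × 1 × 10 = 201.7 kips.
Design strength φR_n = 0.7 × 201.7 = 141 kips.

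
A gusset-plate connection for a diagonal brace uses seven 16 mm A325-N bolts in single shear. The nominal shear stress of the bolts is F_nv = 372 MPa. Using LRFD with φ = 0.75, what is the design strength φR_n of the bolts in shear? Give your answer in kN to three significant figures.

A_b = π × 16² / 4 = 201.1 mm².
R_n = F_nv · A_b · n · n_s = 372 × 201.1 × 7 × 1 / 1000 = 523.6 kN.
Design strength φR_n = 0.75 × 523.6 = 393 kN.

393 kN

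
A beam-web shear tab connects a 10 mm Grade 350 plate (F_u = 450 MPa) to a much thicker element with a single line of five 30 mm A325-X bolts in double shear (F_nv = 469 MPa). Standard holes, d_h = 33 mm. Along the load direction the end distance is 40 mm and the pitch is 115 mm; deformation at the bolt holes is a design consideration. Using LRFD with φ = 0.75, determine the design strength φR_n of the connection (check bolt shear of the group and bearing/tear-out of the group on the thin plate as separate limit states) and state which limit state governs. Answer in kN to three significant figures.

Bolt shear: A_b = π·30²/4 = 706.9 mm²; R_n = 469 × 706.9 × 5 × 2 / 1000 = 3315 kN → 0.75 × 3315 = 2490 kN.
Bearing (1.2 l_c t F_u ≤ 2.4 d t F_u): upper limit = 2.4·30·10·450 / 1000 = 324 kN.
  Edge l_c = 40 − 33/2 = 23.5 → r_n = 126.9 kN; interior l_c = 115 − 33 = 82 → r_n = 324 kN.
  R_n,bearing = 1·126.9 + 4·324 = 1423 kN → 0.75 × 1423 = 1070 kN.
Bearing governs: 1070 kN.

1070 kN (bearing governs)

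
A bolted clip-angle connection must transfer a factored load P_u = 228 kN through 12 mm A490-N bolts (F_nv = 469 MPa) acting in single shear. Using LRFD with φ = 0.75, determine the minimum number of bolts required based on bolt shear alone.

6 bolts

A_b = π·12²/4 = 113.1 mm².
Per-bolt design strength φR_n = 0.75 × 469 × 113.1 × 1 / 1000 = 39.78 kN.
n ≥ 228 / 39.78 = 5.731 → use 6 bolts.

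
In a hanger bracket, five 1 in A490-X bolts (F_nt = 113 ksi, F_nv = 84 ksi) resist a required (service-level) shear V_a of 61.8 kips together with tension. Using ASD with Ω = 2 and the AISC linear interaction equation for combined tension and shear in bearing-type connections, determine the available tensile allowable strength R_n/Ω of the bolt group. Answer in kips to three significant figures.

A_b = π·1²/4 = 0.7854 in²; f_rv = 61.8 / (5 × 0.7854) = 15.74 ksi.
F'_nt = 1.3 F_nt − (Ω F_nt / F_nv) f_rv = 1.3·113 − (2·113/84)·15.74 = 104.6 ksi, capped at F_nt → F'_nt = 104.6 ksi.
R_n = F'_nt · A_b · n = 104.6 × 0.7854 × 5 = 410.6 kips.
Allowable strength R_n/Ω = 410.6 / 2 = 205 kips.

205 kips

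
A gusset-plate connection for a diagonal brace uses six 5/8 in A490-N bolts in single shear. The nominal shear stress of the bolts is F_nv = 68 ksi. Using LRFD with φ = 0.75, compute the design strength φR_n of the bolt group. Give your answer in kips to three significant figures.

93.9 kips

A_b = π × 0.625² / 4 = 0.3068 in².
R_n = F_nv · A_b · n · n_s = 68 × 0.3068 × 6 × 1 = 125.2 kips.
Design strength φR_n = 0.75 × 125.2 = 93.9 kips.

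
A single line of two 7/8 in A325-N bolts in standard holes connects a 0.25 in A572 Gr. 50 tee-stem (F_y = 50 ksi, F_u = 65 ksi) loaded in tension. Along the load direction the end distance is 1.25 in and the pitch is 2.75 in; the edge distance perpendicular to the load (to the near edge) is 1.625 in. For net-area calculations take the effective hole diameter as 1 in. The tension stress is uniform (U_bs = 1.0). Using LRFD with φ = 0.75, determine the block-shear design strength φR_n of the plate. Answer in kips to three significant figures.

32 kips

Shear plane L_v = 1.25 + 1·2.75 = 4 in; A_gv = 4 × 0.25 = 1 in².
A_nv = (4 − 1.5·1) × 0.25 = 0.625 in².
A_nt = (1.625 − 0.5·1) × 0.25 = 0.2812 in².
0.6 F_u A_nv = 24.38 kips; 0.6 F_y A_gv = 30 kips → shear rupture governs the shear term.
R_n = 24.38 + 1.0 × 65 × 0.2812 = 42.66 kips.
Design strength φR_n = 0.75 × 42.66 = 32 kips.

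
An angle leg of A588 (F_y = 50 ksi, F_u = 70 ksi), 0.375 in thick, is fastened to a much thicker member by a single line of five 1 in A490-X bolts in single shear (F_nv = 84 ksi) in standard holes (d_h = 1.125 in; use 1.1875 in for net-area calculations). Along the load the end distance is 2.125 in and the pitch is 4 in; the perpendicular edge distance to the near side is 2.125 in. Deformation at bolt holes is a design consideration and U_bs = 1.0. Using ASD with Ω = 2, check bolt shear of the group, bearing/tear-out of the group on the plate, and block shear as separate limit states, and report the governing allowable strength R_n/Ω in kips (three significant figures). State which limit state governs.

121 kips (block shear governs)

Bolt shear: A_b = π·1²/4 = 0.7854 in²; R_n = 84 × 0.7854 × 5 × 1 = 329.9 kips → 329.9 / 2 = 165 kips.
Bearing: edge l_c = 1.562, r_n = 49.22 kips; interior l_c = 2.875, r_n = 63 kips; R_n = 49.22 + 4·63 = 301.2 kips → 151 kips.
Block shear: A_gv = 6.797, A_nv = 4.793, A_nt = 0.5742 in²; R_n = min(0.6F_uA_nv, 0.6F_yA_gv) + U_bs·F_u·A_nt = 241.5 kips → 121 kips.
Block shear governs: 121 kips.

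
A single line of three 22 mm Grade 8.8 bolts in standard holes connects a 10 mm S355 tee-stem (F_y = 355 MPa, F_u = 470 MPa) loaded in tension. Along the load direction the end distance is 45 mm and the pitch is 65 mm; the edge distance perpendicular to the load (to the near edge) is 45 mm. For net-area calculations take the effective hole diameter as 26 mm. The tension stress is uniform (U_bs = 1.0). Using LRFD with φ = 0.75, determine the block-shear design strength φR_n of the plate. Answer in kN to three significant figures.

345 kN

Shear plane L_v = 45 + 2·65 = 175 mm; A_gv = 175 × 10 = 1750 mm².
A_nv = (175 − 2.5·26) × 10 = 1100 mm².
A_nt = (45 − 0.5·26) × 10 = 320 mm².
0.6 F_u A_nv = 310.2 kN; 0.6 F_y A_gv = 372.8 kN → shear rupture governs the shear term.
R_n = 310.2 + 1.0 × 470 × 320 / 1000 = 460.6 kN.
Design strength φR_n = 0.75 × 460.6 = 345 kN.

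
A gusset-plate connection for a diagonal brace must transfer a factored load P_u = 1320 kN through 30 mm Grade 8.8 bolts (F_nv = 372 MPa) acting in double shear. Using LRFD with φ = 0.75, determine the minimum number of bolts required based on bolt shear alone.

4 bolts

A_b = π·30²/4 = 706.9 mm².
Per-bolt design strength φR_n = 0.75 × 372 × 706.9 × 2 / 1000 = 394.4 kN.
n ≥ 1320 / 394.4 = 3.347 → use 4 bolts.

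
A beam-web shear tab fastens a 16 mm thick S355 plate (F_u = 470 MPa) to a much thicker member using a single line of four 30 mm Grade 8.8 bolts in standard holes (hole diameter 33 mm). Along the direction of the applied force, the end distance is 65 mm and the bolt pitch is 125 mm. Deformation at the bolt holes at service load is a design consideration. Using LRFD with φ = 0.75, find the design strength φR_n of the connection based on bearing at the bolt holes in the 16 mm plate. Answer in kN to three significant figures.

1550 kN

Per bolt r_n = 1.2 l_c t F_u ≤ 2.4 d t F_u; upper limit = 2.4 × 30 × 16 × 470 / 1000 = 541.4 kN.
Edge bolt: l_c = 65 − 33/2 = 48.5 mm → 1.2 × 48.5 × 16 × 470 / 1000 = 437.7 → r_n = 437.7 kN.
Interior bolts: l_c = 125 − 33 = 92 mm → 1.2 × 92 × 16 × 470 / 1000 = 830.2 → r_n = 541.4 kN.
R_n = 1 × 437.7 + 3 × 541.4 = 2062 kN.
Design strength φR_n = 0.75 × 2062 = 1550 kN.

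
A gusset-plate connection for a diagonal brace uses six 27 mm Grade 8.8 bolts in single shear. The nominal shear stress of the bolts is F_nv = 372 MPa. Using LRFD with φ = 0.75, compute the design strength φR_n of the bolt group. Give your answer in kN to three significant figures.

A_b = π × 27² / 4 = 572.6 mm².
R_n = F_nv · A_b · n · n_s = 372 × 572.6 × 6 × 1 / 1000 = 1278 kN.
Design strength φR_n = 0.75 × 1278 = 958 kN.

958 kN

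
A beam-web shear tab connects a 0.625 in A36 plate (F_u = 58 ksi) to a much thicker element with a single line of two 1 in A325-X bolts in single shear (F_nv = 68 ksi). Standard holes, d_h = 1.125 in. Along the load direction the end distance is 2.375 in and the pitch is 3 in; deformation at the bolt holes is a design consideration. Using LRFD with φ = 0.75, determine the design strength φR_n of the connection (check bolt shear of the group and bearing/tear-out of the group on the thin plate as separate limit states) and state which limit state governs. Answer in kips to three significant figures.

80.1 kips (bolt shear governs)

Bolt shear: A_b = π·1²/4 = 0.7854 in²; R_n = 68 × 0.7854 × 2 × 1 = 106.8 kips → 0.75 × 106.8 = 80.1 kips.
Bearing (1.2 l_c t F_u ≤ 2.4 d t F_u): upper limit = 2.4·1·0.625·58 = 87 kips.
  Edge l_c = 2.375 − 1.125/2 = 1.812 → r_n = 78.84 kips; interior l_c = 3 − 1.125 = 1.875 → r_n = 81.56 kips.
  R_n,bearing = 1·78.84 + 1·81.56 = 160.4 kips → 0.75 × 160.4 = 120 kips.
Bolt shear governs: 80.1 kips.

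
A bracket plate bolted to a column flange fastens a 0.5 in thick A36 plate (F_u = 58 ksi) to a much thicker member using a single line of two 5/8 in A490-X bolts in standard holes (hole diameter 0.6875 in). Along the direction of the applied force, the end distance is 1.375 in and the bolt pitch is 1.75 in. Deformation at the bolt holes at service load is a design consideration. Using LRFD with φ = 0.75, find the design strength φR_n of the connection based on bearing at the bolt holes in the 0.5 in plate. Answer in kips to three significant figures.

54.6 kips

Per bolt r_n = 1.2 l_c t F_u ≤ 2.4 d t F_u; upper limit = 2.4 × 0.625 × 0.5 × 58 = 43.5 kips.
Edge bolt: l_c = 1.375 − 0.6875/2 = 1.031 in → 1.2 × 1.031 × 0.5 × 58 = 35.89 → r_n = 35.89 kips.
Interior bolts: l_c = 1.75 − 0.6875 = 1.062 in → 1.2 × 1.062 × 0.5 × 58 = 36.97 → r_n = 36.97 kips.
R_n = 1 × 35.89 + 1 × 36.97 = 72.86 kips.
Design strength φR_n = 0.75 × 72.86 = 54.6 kips.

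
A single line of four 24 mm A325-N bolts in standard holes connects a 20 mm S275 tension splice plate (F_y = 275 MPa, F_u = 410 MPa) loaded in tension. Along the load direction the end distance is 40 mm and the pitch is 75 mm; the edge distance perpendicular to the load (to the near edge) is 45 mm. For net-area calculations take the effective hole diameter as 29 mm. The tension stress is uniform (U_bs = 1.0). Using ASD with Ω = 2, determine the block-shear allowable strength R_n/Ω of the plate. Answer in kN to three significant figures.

527 kN

Shear plane L_v = 40 + 3·75 = 265 mm; A_gv = 265 × 20 = 5300 mm².
A_nv = (265 − 3.5·29) × 20 = 3270 mm².
A_nt = (45 − 0.5·29) × 20 = 610 mm².
0.6 F_u A_nv = 804.4 kN; 0.6 F_y A_gv = 874.5 kN → shear rupture governs the shear term.
R_n = 804.4 + 1.0 × 410 × 610 / 1000 = 1055 kN.
Allowable strength R_n/Ω = 1055 / 2 = 527 kN.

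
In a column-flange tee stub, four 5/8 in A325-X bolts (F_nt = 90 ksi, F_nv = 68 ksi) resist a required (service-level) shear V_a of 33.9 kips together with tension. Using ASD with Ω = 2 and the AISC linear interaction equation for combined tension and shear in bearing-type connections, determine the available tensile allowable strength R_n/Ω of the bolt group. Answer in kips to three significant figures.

A_b = π·0.625²/4 = 0.3068 in²; f_rv = 33.9 / (4 × 0.3068) = 27.62 ksi.
F'_nt = 1.3 F_nt − (Ω F_nt / F_nv) f_rv = 1.3·90 − (2·90/68)·27.62 = 43.88 ksi, capped at F_nt → F'_nt = 43.88 ksi.
R_n = F'_nt · A_b · n = 43.88 × 0.3068 × 4 = 53.85 kips.
Allowable strength R_n/Ω = 53.85 / 2 = 26.9 kips.

26.9 kips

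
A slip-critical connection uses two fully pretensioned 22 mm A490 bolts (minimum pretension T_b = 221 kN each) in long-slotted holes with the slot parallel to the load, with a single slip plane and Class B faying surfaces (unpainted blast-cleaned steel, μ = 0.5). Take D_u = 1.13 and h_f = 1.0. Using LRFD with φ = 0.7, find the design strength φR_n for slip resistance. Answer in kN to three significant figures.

R_n = μ · D_u · h_f · T_b · n_s · n_b = 0.5 × 1.13 × 1.0 × 221 × 1 × 2 = 249.7 kN.
Design strength φR_n = 0.7 × 249.7 = 175 kN.

175 kN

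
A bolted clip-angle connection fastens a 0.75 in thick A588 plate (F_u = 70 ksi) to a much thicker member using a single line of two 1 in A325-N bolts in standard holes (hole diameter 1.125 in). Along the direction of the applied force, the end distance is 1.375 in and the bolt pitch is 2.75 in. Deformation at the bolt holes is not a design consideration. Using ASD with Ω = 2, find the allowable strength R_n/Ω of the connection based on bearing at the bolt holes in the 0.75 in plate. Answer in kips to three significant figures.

Per bolt r_n = 1.5 l_c t F_u ≤ 3.0 d t F_u; upper limit = 3.0 × 1 × 0.75 × 70 = 157.5 kips.
Edge bolt: l_c = 1.375 − 1.125/2 = 0.8125 in → 1.5 × 0.8125 × 0.75 × 70 = 63.98 → r_n = 63.98 kips.
Interior bolts: l_c = 2.75 − 1.125 = 1.625 in → 1.5 × 1.625 × 0.75 × 70 = 128 → r_n = 128 kips.
R_n = 1 × 63.98 + 1 × 128 = 192 kips.
Allowable strength R_n/Ω = 192 / 2 = 96 kips.

96 kips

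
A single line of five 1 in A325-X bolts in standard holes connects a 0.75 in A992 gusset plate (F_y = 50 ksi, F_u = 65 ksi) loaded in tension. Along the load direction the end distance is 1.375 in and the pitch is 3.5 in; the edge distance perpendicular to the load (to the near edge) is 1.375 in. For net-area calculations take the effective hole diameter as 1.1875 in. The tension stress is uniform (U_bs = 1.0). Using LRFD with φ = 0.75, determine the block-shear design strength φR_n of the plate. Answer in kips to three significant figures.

Shear plane L_v = 1.375 + 4·3.5 = 15.38 in; A_gv = 15.38 × 0.75 = 11.53 in².
A_nv = (15.38 − 4.5·1.1875) × 0.75 = 7.523 in².
A_nt = (1.375 − 0.5·1.1875) × 0.75 = 0.5859 in².
0.6 F_u A_nv = 293.4 kips; 0.6 F_y A_gv = 345.9 kips → shear rupture governs the shear term.
R_n = 293.4 + 1.0 × 65 × 0.5859 = 331.5 kips.
Design strength φR_n = 0.75 × 331.5 = 249 kips.

249 kips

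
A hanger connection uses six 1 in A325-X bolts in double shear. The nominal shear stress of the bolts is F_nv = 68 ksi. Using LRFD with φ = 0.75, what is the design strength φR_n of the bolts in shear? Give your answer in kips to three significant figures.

A_b = π × 1² / 4 = 0.7854 in².
R_n = F_nv · A_b · n · n_s = 68 × 0.7854 × 6 × 2 = 640.9 kips.
Design strength φR_n = 0.75 × 640.9 = 481 kips.

481 kips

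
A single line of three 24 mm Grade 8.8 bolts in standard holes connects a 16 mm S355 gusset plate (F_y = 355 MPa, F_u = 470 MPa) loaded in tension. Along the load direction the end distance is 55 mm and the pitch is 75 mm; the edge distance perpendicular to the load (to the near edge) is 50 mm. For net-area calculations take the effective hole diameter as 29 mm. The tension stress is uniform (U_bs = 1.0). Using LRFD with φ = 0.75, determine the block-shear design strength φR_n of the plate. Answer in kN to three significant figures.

649 kN

Shear plane L_v = 55 + 2·75 = 205 mm; A_gv = 205 × 16 = 3280 mm².
A_nv = (205 − 2.5·29) × 16 = 2120 mm².
A_nt = (50 − 0.5·29) × 16 = 568 mm².
0.6 F_u A_nv = 597.8 kN; 0.6 F_y A_gv = 698.6 kN → shear rupture governs the shear term.
R_n = 597.8 + 1.0 × 470 × 568 / 1000 = 864.8 kN.
Design strength φR_n = 0.75 × 864.8 = 649 kN.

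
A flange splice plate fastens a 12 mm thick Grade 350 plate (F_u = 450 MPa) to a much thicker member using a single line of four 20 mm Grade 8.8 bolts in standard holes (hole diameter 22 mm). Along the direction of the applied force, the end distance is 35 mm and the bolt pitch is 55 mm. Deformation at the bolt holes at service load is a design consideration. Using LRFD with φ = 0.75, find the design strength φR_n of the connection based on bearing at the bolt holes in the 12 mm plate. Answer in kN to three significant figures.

598 kN

Per bolt r_n = 1.2 l_c t F_u ≤ 2.4 d t F_u; upper limit = 2.4 × 20 × 12 × 450 / 1000 = 259.2 kN.
Edge bolt: l_c = 35 − 22/2 = 24 mm → 1.2 × 24 × 12 × 450 / 1000 = 155.5 → r_n = 155.5 kN.
Interior bolts: l_c = 55 − 22 = 33 mm → 1.2 × 33 × 12 × 450 / 1000 = 213.8 → r_n = 213.8 kN.
R_n = 1 × 155.5 + 3 × 213.8 = 797 kN.
Design strength φR_n = 0.75 × 797 = 598 kN.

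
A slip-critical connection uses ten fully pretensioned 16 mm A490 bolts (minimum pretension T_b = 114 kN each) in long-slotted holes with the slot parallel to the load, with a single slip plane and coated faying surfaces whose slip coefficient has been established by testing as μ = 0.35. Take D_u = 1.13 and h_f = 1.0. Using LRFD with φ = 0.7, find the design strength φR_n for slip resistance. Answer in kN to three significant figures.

316 kN

R_n = μ · D_u · h_f · T_b · n_s · n_b = 0.35 × 1.13 × 1.0 × 114 × 1 × 10 = 450.9 kN.
Design strength φR_n = 0.7 × 450.9 = 316 kN.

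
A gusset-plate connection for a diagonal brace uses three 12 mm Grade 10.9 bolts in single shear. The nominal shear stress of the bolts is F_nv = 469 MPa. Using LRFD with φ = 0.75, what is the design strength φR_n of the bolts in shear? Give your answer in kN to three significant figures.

119 kN

A_b = π × 12² / 4 = 113.1 mm².
R_n = F_nv · A_b · n · n_s = 469 × 113.1 × 3 × 1 / 1000 = 159.1 kN.
Design strength φR_n = 0.75 × 159.1 = 119 kN.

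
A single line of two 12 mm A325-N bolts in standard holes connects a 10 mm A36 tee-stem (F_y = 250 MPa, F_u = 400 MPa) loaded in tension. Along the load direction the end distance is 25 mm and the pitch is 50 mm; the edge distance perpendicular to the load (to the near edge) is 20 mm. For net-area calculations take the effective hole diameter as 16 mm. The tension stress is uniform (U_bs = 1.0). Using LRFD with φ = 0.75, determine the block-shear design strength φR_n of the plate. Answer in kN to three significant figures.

120 kN

Shear plane L_v = 25 + 1·50 = 75 mm; A_gv = 75 × 10 = 750 mm².
A_nv = (75 − 1.5·16) × 10 = 510 mm².
A_nt = (20 − 0.5·16) × 10 = 120 mm².
0.6 F_u A_nv = 122.4 kN; 0.6 F_y A_gv = 112.5 kN → shear yielding governs the shear term.
R_n = 112.5 + 1.0 × 400 × 120 / 1000 = 160.5 kN.
Design strength φR_n = 0.75 × 160.5 = 120 kN.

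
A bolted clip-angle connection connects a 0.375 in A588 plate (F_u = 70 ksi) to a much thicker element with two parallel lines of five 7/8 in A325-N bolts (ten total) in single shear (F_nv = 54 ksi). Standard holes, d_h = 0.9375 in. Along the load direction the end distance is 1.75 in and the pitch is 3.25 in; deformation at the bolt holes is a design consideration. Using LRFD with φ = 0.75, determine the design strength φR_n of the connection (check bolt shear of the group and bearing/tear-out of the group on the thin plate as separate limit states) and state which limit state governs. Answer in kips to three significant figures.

244 kips (bolt shear governs)

Bolt shear: A_b = π·0.875²/4 = 0.6013 in²; R_n = 54 × 0.6013 × 10 × 1 = 324.7 kips → 0.75 × 324.7 = 244 kips.
Bearing (1.2 l_c t F_u ≤ 2.4 d t F_u): upper limit = 2.4·0.875·0.375·70 = 55.13 kips.
  Edge l_c = 1.75 − 0.9375/2 = 1.281 → r_n = 40.36 kips; interior l_c = 3.25 − 0.9375 = 2.312 → r_n = 55.13 kips.
  R_n,bearing = 2·40.36 + 8·55.13 = 521.7 kips → 0.75 × 521.7 = 391 kips.
Bolt shear governs: 244 kips.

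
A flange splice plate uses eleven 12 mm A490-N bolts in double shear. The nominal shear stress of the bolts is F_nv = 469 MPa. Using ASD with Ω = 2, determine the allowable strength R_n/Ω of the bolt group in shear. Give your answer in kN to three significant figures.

583 kN

A_b = π × 12² / 4 = 113.1 mm².
R_n = F_nv · A_b · n · n_s = 469 × 113.1 × 11 × 2 / 1000 = 1167 kN.
Allowable strength R_n/Ω = 1167 / 2 = 583 kN.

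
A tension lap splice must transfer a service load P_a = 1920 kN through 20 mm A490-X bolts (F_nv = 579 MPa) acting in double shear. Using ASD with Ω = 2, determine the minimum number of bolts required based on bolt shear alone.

A_b = π·20²/4 = 314.2 mm².
Per-bolt allowable strength R_n/Ω = 579 × 314.2 × 2 / 1000 / 2 = 181.9 kN.
n ≥ 1920 / 181.9 = 10.56 → use 11 bolts.

11 bolts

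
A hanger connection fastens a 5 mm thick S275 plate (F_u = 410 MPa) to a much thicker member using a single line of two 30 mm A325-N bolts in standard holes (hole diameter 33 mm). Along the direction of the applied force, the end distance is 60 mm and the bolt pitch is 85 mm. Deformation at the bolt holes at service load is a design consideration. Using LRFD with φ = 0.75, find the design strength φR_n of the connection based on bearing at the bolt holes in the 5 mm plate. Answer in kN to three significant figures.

176 kN

Per bolt r_n = 1.2 l_c t F_u ≤ 2.4 d t F_u; upper limit = 2.4 × 30 × 5 × 410 / 1000 = 147.6 kN.
Edge bolt: l_c = 60 − 33/2 = 43.5 mm → 1.2 × 43.5 × 5 × 410 / 1000 = 107 → r_n = 107 kN.
Interior bolts: l_c = 85 − 33 = 52 mm → 1.2 × 52 × 5 × 410 / 1000 = 127.9 → r_n = 127.9 kN.
R_n = 1 × 107 + 1 × 127.9 = 234.9 kN.
Design strength φR_n = 0.75 × 234.9 = 176 kN.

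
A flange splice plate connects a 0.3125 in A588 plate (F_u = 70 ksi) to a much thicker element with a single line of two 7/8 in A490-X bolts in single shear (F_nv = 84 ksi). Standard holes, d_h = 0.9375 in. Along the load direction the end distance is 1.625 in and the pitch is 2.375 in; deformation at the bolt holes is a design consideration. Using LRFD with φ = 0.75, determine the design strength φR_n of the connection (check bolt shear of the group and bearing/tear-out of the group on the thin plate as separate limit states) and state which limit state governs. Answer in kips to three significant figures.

51.1 kips (bearing governs)

Bolt shear: A_b = π·0.875²/4 = 0.6013 in²; R_n = 84 × 0.6013 × 2 × 1 = 101 kips → 0.75 × 101 = 75.8 kips.
Bearing (1.2 l_c t F_u ≤ 2.4 d t F_u): upper limit = 2.4·0.875·0.3125·70 = 45.94 kips.
  Edge l_c = 1.625 − 0.9375/2 = 1.156 → r_n = 30.35 kips; interior l_c = 2.375 − 0.9375 = 1.438 → r_n = 37.73 kips.
  R_n,bearing = 1·30.35 + 1·37.73 = 68.09 kips → 0.75 × 68.09 = 51.1 kips.
Bearing governs: 51.1 kips.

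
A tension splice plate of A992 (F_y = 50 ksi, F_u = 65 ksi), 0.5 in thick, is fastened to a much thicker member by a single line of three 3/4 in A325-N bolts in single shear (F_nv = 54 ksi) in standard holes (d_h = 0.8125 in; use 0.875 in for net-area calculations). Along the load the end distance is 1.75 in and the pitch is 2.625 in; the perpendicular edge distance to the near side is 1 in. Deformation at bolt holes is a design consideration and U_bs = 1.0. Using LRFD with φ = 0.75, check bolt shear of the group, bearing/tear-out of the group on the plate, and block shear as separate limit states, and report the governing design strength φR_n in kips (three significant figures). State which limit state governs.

Bolt shear: A_b = π·0.75²/4 = 0.4418 in²; R_n = 54 × 0.4418 × 3 × 1 = 71.57 kips → 0.75 × 71.57 = 53.7 kips.
Bearing: edge l_c = 1.344, r_n = 52.41 kips; interior l_c = 1.812, r_n = 58.5 kips; R_n = 52.41 + 2·58.5 = 169.4 kips → 127 kips.
Block shear: A_gv = 3.5, A_nv = 2.406, A_nt = 0.2812 in²; R_n = min(0.6F_uA_nv, 0.6F_yA_gv) + U_bs·F_u·A_nt = 112.1 kips → 84.1 kips.
Bolt shear governs: 53.7 kips.

53.7 kips (bolt shear governs)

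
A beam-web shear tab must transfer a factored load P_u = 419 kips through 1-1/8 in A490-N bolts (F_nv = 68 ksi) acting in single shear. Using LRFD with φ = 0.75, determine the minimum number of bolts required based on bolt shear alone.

9 bolts

A_b = π·1.125²/4 = 0.994 in².
Per-bolt design strength φR_n = 0.75 × 68 × 0.994 × 1 = 50.69 kips.
n ≥ 419 / 50.69 = 8.265 → use 9 bolts.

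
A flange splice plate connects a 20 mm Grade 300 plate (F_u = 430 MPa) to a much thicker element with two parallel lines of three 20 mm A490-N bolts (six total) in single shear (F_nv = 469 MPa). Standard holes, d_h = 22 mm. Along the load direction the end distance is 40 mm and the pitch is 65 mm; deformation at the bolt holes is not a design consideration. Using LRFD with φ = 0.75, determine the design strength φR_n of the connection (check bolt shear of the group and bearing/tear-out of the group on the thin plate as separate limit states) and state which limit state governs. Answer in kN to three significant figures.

Bolt shear: A_b = π·20²/4 = 314.2 mm²; R_n = 469 × 314.2 × 6 × 1 / 1000 = 884 kN → 0.75 × 884 = 663 kN.
Bearing (1.5 l_c t F_u ≤ 3.0 d t F_u): upper limit = 3.0·20·20·430 / 1000 = 516 kN.
  Edge l_c = 40 − 22/2 = 29 → r_n = 374.1 kN; interior l_c = 65 − 22 = 43 → r_n = 516 kN.
  R_n,bearing = 2·374.1 + 4·516 = 2812 kN → 0.75 × 2812 = 2110 kN.
Bolt shear governs: 663 kN.

663 kN (bolt shear governs)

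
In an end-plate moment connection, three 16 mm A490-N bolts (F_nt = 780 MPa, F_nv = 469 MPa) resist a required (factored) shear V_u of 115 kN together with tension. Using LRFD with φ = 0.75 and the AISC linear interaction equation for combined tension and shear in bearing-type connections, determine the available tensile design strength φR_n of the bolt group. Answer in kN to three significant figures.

A_b = π·16²/4 = 201.1 mm²; f_rv = 115 × 1000 / (3 × 201.1) = 190.7 MPa.
F'_nt = 1.3 F_nt − (F_nt / φF_nv) f_rv = 1.3·780 − (780/(0.75·469))·190.7 = 591.2 MPa, capped at F_nt → F'_nt = 591.2 MPa.
R_n = F'_nt · A_b · n = 591.2 × 201.1 × 3 / 1000 = 356.6 kN.
Design strength φR_n = 0.75 × 356.6 = 267 kN.

267 kN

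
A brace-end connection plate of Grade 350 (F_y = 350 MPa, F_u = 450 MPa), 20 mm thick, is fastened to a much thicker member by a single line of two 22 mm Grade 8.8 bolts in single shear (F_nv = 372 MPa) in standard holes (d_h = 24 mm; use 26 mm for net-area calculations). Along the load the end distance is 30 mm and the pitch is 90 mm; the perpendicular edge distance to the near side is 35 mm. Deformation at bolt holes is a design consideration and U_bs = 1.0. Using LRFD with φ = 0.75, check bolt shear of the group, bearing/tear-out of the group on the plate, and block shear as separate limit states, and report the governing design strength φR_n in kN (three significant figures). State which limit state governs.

212 kN (bolt shear governs)

Bolt shear: A_b = π·22²/4 = 380.1 mm²; R_n = 372 × 380.1 × 2 × 1 / 1000 = 282.8 kN → 0.75 × 282.8 = 212 kN.
Bearing: edge l_c = 18, r_n = 194.4 kN; interior l_c = 66, r_n = 475.2 kN; R_n = 194.4 + 1·475.2 = 669.6 kN → 502 kN.
Block shear: A_gv = 2400, A_nv = 1620, A_nt = 440 mm²; R_n = min(0.6F_uA_nv, 0.6F_yA_gv) + U_bs·F_u·A_nt = 635.4 kN → 477 kN.
Bolt shear governs: 212 kN.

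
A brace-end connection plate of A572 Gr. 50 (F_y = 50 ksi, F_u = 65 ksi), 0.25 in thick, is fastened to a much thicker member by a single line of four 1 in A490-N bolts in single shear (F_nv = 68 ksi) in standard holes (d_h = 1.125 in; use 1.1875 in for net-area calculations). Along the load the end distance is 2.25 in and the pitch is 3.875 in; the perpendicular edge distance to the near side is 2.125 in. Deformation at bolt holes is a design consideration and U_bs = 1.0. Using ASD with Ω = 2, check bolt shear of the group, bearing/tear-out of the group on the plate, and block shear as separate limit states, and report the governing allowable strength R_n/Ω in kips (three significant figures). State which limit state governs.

Bolt shear: A_b = π·1²/4 = 0.7854 in²; R_n = 68 × 0.7854 × 4 × 1 = 213.6 kips → 213.6 / 2 = 107 kips.
Bearing: edge l_c = 1.688, r_n = 32.91 kips; interior l_c = 2.75, r_n = 39 kips; R_n = 32.91 + 3·39 = 149.9 kips → 75 kips.
Block shear: A_gv = 3.469, A_nv = 2.43, A_nt = 0.3828 in²; R_n = min(0.6F_uA_nv, 0.6F_yA_gv) + U_bs·F_u·A_nt = 119.6 kips → 59.8 kips.
Block shear governs: 59.8 kips.

59.8 kips (block shear governs)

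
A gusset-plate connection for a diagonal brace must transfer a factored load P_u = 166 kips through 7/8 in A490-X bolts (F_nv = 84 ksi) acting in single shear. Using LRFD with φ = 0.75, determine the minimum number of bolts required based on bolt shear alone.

A_b = π·0.875²/4 = 0.6013 in².
Per-bolt design strength φR_n = 0.75 × 84 × 0.6013 × 1 = 37.88 kips.
n ≥ 166 / 37.88 = 4.382 → use 5 bolts.

5 bolts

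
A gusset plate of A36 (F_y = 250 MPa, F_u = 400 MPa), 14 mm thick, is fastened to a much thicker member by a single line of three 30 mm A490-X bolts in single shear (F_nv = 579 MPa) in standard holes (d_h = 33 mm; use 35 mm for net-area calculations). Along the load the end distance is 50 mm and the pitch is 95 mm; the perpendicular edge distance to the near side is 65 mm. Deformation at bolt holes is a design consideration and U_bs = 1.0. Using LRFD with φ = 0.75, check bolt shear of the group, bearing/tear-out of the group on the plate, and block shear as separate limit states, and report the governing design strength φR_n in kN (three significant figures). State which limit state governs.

Bolt shear: A_b = π·30²/4 = 706.9 mm²; R_n = 579 × 706.9 × 3 × 1 / 1000 = 1228 kN → 0.75 × 1228 = 921 kN.
Bearing: edge l_c = 33.5, r_n = 225.1 kN; interior l_c = 62, r_n = 403.2 kN; R_n = 225.1 + 2·403.2 = 1032 kN → 774 kN.
Block shear: A_gv = 3360, A_nv = 2135, A_nt = 665 mm²; R_n = min(0.6F_uA_nv, 0.6F_yA_gv) + U_bs·F_u·A_nt = 770 kN → 578 kN.
Block shear governs: 578 kN.

578 kN (block shear governs)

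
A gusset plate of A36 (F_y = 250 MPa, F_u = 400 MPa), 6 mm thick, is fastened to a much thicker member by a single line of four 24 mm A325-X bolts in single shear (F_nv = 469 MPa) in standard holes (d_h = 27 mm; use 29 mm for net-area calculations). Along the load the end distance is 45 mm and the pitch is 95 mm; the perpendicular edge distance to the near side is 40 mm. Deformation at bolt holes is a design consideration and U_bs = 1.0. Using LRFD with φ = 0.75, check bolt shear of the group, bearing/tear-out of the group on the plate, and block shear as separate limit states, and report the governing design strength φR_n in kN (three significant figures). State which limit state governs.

269 kN (block shear governs)

Bolt shear: A_b = π·24²/4 = 452.4 mm²; R_n = 469 × 452.4 × 4 × 1 / 1000 = 848.7 kN → 0.75 × 848.7 = 637 kN.
Bearing: edge l_c = 31.5, r_n = 90.72 kN; interior l_c = 68, r_n = 138.2 kN; R_n = 90.72 + 3·138.2 = 505.4 kN → 379 kN.
Block shear: A_gv = 1980, A_nv = 1371, A_nt = 153 mm²; R_n = min(0.6F_uA_nv, 0.6F_yA_gv) + U_bs·F_u·A_nt = 358.2 kN → 269 kN.
Block shear governs: 269 kN.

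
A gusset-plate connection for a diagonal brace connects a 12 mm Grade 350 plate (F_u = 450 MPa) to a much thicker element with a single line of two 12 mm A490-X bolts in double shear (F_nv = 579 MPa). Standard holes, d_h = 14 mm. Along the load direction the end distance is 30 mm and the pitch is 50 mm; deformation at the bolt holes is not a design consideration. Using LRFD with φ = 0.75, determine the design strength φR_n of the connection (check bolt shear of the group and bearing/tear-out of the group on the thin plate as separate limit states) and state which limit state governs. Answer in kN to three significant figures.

196 kN (bolt shear governs)

Bolt shear: A_b = π·12²/4 = 113.1 mm²; R_n = 579 × 113.1 × 2 × 2 / 1000 = 261.9 kN → 0.75 × 261.9 = 196 kN.
Bearing (1.5 l_c t F_u ≤ 3.0 d t F_u): upper limit = 3.0·12·12·450 / 1000 = 194.4 kN.
  Edge l_c = 30 − 14/2 = 23 → r_n = 186.3 kN; interior l_c = 50 − 14 = 36 → r_n = 194.4 kN.
  R_n,bearing = 1·186.3 + 1·194.4 = 380.7 kN → 0.75 × 380.7 = 286 kN.
Bolt shear governs: 196 kN.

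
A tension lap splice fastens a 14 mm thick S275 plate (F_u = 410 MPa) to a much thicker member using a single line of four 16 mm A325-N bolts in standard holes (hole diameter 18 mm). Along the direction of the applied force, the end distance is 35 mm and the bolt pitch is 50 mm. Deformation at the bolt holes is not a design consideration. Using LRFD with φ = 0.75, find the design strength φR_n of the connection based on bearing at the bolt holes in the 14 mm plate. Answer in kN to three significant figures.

788 kN

Per bolt r_n = 1.5 l_c t F_u ≤ 3.0 d t F_u; upper limit = 3.0 × 16 × 14 × 410 / 1000 = 275.5 kN.
Edge bolt: l_c = 35 − 18/2 = 26 mm → 1.5 × 26 × 14 × 410 / 1000 = 223.9 → r_n = 223.9 kN.
Interior bolts: l_c = 50 − 18 = 32 mm → 1.5 × 32 × 14 × 410 / 1000 = 275.5 → r_n = 275.5 kN.
R_n = 1 × 223.9 + 3 × 275.5 = 1050 kN.
Design strength φR_n = 0.75 × 1050 = 788 kN.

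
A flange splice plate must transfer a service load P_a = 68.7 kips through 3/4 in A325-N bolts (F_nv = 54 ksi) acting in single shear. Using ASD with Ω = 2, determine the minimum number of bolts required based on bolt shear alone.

A_b = π·0.75²/4 = 0.4418 in².
Per-bolt allowable strength R_n/Ω = 54 × 0.4418 × 1 / 2 = 11.93 kips.
n ≥ 68.7 / 11.93 = 5.759 → use 6 bolts.

6 bolts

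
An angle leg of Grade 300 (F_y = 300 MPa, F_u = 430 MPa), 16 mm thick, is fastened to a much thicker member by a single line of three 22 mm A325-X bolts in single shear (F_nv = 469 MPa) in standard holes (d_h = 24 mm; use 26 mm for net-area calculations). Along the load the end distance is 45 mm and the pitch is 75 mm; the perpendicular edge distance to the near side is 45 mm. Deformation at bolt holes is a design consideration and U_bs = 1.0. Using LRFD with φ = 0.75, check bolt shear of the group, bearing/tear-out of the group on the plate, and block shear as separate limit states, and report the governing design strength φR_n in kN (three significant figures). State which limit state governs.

401 kN (bolt shear governs)

Bolt shear: A_b = π·22²/4 = 380.1 mm²; R_n = 469 × 380.1 × 3 × 1 / 1000 = 534.8 kN → 0.75 × 534.8 = 401 kN.
Bearing: edge l_c = 33, r_n = 272.4 kN; interior l_c = 51, r_n = 363.3 kN; R_n = 272.4 + 2·363.3 = 999 kN → 749 kN.
Block shear: A_gv = 3120, A_nv = 2080, A_nt = 512 mm²; R_n = min(0.6F_uA_nv, 0.6F_yA_gv) + U_bs·F_u·A_nt = 756.8 kN → 568 kN.
Bolt shear governs: 401 kN.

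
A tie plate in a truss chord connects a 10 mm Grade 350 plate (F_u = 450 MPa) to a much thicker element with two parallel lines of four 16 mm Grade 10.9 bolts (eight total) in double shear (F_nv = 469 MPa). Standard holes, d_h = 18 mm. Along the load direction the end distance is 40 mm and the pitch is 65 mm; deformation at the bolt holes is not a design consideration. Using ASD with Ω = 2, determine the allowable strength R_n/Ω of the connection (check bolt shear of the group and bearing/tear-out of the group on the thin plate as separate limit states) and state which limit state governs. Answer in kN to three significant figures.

Bolt shear: A_b = π·16²/4 = 201.1 mm²; R_n = 469 × 201.1 × 8 × 2 / 1000 = 1509 kN → 1509 / 2 = 754 kN.
Bearing (1.5 l_c t F_u ≤ 3.0 d t F_u): upper limit = 3.0·16·10·450 / 1000 = 216 kN.
  Edge l_c = 40 − 18/2 = 31 → r_n = 209.2 kN; interior l_c = 65 − 18 = 47 → r_n = 216 kN.
  R_n,bearing = 2·209.2 + 6·216 = 1714 kN → 1714 / 2 = 857 kN.
Bolt shear governs: 754 kN.

754 kN (bolt shear governs)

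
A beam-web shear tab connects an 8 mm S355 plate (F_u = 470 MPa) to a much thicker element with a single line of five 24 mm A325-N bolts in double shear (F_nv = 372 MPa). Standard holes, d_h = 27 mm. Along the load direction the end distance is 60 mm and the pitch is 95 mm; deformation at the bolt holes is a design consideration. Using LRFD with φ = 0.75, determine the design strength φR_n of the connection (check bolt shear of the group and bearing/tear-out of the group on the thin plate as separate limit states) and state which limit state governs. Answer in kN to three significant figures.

807 kN (bearing governs)

Bolt shear: A_b = π·24²/4 = 452.4 mm²; R_n = 372 × 452.4 × 5 × 2 / 1000 = 1683 kN → 0.75 × 1683 = 1260 kN.
Bearing (1.2 l_c t F_u ≤ 2.4 d t F_u): upper limit = 2.4·24·8·470 / 1000 = 216.6 kN.
  Edge l_c = 60 − 27/2 = 46.5 → r_n = 209.8 kN; interior l_c = 95 − 27 = 68 → r_n = 216.6 kN.
  R_n,bearing = 1·209.8 + 4·216.6 = 1076 kN → 0.75 × 1076 = 807 kN.
Bearing governs: 807 kN.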